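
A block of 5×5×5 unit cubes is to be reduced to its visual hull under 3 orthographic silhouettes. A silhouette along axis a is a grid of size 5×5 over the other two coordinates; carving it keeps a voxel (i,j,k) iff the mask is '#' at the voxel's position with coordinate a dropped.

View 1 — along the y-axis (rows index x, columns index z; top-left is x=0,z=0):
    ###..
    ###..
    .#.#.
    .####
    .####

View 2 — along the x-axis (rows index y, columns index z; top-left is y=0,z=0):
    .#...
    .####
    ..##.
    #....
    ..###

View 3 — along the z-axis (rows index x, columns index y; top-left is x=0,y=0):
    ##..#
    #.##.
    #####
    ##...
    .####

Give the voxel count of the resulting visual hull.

remaining voxels: 26

before carving: 125 voxels (5×5×5)
  1. axis=1 (XZ plane), |mask|=16  ⇒  voxels=80
  2. axis=0 (YZ plane), |mask|=11  ⇒  voxels=37
  3. axis=2 (XY plane), |mask|=17  ⇒  voxels=26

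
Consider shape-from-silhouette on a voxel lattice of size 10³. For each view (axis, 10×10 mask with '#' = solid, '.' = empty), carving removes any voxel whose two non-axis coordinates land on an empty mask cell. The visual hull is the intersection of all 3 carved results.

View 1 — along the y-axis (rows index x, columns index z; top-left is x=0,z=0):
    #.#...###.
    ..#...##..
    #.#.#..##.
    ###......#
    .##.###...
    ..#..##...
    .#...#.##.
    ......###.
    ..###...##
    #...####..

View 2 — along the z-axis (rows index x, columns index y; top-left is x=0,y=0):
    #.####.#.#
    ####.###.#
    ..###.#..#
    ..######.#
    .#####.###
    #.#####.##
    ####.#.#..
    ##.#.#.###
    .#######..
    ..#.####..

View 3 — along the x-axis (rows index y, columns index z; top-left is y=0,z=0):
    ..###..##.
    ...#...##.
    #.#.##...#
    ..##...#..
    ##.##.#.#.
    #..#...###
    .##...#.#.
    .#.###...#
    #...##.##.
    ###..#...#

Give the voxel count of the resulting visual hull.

voxel count = 126

before carving: 1000 voxels (10×10×10)
step 1: project along y, AND mask (42/100) → |grid| = 420
step 2: project along z, AND mask (68/100) → |grid| = 281
step 3: project along x, AND mask (46/100) → |grid| = 126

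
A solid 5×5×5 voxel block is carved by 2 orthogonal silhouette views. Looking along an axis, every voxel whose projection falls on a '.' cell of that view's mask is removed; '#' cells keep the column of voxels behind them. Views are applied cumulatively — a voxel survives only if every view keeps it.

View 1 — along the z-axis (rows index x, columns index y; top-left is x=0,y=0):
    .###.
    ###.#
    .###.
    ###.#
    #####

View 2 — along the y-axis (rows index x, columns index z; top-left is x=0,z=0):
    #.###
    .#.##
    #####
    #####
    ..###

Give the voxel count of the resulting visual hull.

74 voxels

full grid |V| = 125
  1. axis=2 (XY plane), |mask|=19  ⇒  voxels=95
  2. axis=1 (XZ plane), |mask|=20  ⇒  voxels=74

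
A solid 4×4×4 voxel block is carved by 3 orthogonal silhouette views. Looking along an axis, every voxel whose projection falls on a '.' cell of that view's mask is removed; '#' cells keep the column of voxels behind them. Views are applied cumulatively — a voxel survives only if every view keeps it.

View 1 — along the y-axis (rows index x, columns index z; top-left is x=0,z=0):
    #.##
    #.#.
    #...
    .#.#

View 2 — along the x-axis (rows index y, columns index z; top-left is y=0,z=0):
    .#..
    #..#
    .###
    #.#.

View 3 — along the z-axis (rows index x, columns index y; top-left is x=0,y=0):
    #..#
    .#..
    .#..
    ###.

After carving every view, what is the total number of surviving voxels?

|visual hull| = 8

start: 4×4×4 = 64 voxels
[1] y-view keeps 8 columns → grid now 32
[2] x-view keeps 8 columns → grid now 16
[3] z-view keeps 7 columns → grid now 8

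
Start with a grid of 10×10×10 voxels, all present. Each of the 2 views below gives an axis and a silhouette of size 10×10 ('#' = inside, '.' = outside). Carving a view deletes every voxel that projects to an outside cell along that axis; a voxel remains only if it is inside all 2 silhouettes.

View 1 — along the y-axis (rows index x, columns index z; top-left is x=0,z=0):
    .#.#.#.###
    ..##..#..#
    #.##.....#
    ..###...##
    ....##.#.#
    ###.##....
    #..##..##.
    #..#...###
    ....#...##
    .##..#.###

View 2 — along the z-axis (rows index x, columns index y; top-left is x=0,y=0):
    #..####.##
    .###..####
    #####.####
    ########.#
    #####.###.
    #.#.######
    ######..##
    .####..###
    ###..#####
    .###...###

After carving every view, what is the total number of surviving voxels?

remaining voxels: 358

before carving: 1000 voxels (10×10×10)
  1. axis=1 (XZ plane), |mask|=47  ⇒  voxels=470
  2. axis=2 (XY plane), |mask|=77  ⇒  voxels=358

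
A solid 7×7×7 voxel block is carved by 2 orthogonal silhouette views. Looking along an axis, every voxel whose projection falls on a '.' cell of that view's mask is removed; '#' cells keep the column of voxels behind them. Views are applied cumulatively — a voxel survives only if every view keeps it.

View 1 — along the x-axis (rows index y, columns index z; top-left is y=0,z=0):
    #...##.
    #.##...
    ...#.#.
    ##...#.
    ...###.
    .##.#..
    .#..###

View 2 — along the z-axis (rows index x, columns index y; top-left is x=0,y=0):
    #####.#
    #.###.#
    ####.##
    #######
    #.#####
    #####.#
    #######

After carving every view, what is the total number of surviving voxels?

initial block: 7^3 = 343
carve view 1 (along x, YZ-mask fill 21/49): 147 voxels remain
carve view 2 (along z, XY-mask fill 43/49): 129 voxels remain

|visual hull| = 129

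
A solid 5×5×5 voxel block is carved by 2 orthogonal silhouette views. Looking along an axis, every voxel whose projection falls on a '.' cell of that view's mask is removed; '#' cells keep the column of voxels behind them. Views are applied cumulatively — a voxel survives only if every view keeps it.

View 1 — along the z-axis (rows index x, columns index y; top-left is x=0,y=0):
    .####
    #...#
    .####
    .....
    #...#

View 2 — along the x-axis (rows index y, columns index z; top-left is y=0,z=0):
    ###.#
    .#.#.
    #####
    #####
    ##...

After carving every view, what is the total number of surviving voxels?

40 voxels

before carving: 125 voxels (5×5×5)
after view 1 [z-axis, 12 of 25 cells solid] → remaining = 60
after view 2 [x-axis, 18 of 25 cells solid] → remaining = 40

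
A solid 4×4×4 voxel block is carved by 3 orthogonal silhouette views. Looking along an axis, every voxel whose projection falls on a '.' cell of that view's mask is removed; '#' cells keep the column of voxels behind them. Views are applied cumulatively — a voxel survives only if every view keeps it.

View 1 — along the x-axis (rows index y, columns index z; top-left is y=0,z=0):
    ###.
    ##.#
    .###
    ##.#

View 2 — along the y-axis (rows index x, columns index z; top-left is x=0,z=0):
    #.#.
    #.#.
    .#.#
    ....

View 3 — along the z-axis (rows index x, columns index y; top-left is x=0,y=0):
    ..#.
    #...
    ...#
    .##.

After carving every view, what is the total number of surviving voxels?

5 voxels

full grid |V| = 64
carve view 1 (along x, YZ-mask fill 12/16): 48 voxels remain
carve view 2 (along y, XZ-mask fill 6/16): 17 voxels remain
carve view 3 (along z, XY-mask fill 5/16): 5 voxels remain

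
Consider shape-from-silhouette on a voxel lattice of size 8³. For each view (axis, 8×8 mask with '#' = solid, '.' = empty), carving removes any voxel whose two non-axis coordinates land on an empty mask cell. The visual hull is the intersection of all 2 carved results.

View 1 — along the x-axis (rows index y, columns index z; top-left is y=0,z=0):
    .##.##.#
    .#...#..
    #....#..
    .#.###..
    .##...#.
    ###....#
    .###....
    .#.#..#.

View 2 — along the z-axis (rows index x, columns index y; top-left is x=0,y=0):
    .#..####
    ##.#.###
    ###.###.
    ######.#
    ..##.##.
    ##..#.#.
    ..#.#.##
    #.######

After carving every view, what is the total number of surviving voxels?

remaining voxels: 139

before carving: 512 voxels (8×8×8)
after view 1 [x-axis, 26 of 64 cells solid] → remaining = 208
after view 2 [z-axis, 43 of 64 cells solid] → remaining = 139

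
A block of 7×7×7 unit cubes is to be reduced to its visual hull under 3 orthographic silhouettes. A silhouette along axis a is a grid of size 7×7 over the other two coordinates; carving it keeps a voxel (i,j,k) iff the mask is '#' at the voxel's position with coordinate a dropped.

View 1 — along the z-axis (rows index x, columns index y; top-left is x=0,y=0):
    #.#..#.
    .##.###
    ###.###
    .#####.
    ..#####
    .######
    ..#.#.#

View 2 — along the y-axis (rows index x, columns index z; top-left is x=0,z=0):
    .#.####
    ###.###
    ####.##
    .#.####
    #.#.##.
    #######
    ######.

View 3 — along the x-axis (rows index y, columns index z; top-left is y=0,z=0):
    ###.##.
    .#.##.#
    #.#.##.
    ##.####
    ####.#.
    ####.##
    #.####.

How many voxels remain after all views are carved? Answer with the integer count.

start: 7×7×7 = 343 voxels
after view 1 [z-axis, 33 of 49 cells solid] → remaining = 231
after view 2 [y-axis, 39 of 49 cells solid] → remaining = 186
after view 3 [x-axis, 35 of 49 cells solid] → remaining = 133

|visual hull| = 133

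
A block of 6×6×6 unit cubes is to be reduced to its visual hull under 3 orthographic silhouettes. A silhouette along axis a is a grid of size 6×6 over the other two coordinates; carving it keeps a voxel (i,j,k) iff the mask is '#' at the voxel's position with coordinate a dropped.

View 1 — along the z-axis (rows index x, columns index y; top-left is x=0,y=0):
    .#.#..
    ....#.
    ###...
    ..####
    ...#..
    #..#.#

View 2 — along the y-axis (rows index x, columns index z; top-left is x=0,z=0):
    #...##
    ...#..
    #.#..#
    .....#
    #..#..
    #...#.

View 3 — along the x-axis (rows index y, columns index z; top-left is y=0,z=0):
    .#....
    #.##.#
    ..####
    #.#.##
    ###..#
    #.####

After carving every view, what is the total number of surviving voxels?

|visual hull| = 19

start: 6×6×6 = 216 voxels
[1] z-view keeps 14 columns → grid now 84
[2] y-view keeps 12 columns → grid now 28
[3] x-view keeps 22 columns → grid now 19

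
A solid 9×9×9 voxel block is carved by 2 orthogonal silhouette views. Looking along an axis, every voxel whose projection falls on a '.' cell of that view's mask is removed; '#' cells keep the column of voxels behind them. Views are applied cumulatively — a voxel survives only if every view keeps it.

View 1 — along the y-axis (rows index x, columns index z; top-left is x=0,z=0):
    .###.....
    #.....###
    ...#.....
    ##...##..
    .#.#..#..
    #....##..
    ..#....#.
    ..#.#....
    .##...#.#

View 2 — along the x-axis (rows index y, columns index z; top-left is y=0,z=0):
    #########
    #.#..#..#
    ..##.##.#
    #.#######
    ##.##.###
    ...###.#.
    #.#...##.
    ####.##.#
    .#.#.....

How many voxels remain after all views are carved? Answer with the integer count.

initial block: 9^3 = 729
[1] y-view keeps 26 columns → grid now 234
[2] x-view keeps 50 columns → grid now 147

|visual hull| = 147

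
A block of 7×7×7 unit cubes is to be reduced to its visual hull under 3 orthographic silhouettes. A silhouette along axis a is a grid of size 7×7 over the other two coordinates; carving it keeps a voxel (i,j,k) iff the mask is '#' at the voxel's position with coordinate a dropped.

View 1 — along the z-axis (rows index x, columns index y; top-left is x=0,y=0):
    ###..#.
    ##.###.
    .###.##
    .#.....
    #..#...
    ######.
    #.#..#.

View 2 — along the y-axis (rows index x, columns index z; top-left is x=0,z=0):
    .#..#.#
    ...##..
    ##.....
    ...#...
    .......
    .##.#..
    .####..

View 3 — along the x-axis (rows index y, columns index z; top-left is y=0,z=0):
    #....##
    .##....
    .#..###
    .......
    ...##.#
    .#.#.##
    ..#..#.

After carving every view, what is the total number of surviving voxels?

before carving: 343 voxels (7×7×7)
V1 z: intersect with XY mask (26 set) -- 182 left
V2 y: intersect with XZ mask (15 set) -- 63 left
V3 x: intersect with YZ mask (18 set) -- 23 left

23 voxels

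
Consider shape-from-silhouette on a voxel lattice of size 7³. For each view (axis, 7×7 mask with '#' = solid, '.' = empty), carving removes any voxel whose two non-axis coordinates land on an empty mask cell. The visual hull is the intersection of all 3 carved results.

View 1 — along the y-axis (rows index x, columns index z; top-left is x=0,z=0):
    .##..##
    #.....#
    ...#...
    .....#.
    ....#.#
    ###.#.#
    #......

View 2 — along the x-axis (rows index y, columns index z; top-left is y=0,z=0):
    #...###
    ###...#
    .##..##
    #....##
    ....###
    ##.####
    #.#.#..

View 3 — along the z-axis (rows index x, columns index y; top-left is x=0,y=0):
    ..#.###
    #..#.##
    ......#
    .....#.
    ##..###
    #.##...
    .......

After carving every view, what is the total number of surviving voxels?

|visual hull| = 34

start: 7×7×7 = 343 voxels
[1] y-view keeps 16 columns → grid now 112
[2] x-view keeps 27 columns → grid now 70
[3] z-view keeps 18 columns → grid now 34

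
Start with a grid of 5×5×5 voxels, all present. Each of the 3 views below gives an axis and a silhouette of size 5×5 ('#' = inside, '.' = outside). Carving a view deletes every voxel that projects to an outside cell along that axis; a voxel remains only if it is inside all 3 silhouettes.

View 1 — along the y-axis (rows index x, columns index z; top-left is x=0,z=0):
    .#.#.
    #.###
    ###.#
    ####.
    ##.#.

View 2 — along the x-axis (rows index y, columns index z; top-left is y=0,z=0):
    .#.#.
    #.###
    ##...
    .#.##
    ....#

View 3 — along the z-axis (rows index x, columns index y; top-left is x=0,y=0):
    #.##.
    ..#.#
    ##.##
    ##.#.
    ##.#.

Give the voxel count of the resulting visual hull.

27 voxels

start: 5×5×5 = 125 voxels
step 1: project along y, AND mask (17/25) → |grid| = 85
step 2: project along x, AND mask (12/25) → |grid| = 41
step 3: project along z, AND mask (15/25) → |grid| = 27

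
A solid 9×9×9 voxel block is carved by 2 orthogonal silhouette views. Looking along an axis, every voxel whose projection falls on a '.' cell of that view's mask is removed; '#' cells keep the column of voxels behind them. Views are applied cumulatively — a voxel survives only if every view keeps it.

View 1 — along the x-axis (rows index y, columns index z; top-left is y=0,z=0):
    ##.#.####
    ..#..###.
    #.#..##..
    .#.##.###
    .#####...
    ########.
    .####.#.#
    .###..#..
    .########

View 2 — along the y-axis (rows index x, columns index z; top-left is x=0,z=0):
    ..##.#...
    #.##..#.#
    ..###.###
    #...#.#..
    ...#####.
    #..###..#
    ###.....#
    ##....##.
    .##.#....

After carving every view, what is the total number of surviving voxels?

220 voxels

initial block: 9^3 = 729
after view 1 [x-axis, 52 of 81 cells solid] → remaining = 468
after view 2 [y-axis, 38 of 81 cells solid] → remaining = 220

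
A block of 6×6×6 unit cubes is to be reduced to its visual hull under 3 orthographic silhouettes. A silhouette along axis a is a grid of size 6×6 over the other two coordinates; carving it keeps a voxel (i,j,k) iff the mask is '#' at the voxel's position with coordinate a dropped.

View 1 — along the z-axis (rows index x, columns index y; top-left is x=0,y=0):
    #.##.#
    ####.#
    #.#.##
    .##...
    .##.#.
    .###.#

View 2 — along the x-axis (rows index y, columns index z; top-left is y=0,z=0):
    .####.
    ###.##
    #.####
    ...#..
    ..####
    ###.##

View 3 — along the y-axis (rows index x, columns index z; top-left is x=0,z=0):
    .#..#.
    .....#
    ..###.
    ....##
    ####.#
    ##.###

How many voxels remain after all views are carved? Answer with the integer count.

initial block: 6^3 = 216
after view 1 [z-axis, 22 of 36 cells solid] → remaining = 132
after view 2 [x-axis, 24 of 36 cells solid] → remaining = 93
after view 3 [y-axis, 18 of 36 cells solid] → remaining = 47

47 voxels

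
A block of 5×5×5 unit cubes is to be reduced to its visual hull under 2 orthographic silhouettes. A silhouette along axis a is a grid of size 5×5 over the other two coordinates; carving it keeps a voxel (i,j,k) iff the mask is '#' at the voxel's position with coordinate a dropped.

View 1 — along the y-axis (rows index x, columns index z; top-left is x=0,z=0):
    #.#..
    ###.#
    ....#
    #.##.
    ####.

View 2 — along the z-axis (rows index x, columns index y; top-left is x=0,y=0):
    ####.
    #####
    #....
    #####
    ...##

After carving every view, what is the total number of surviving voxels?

|visual hull| = 52

full grid |V| = 125
V1 y: intersect with XZ mask (14 set) -- 70 left
V2 z: intersect with XY mask (17 set) -- 52 left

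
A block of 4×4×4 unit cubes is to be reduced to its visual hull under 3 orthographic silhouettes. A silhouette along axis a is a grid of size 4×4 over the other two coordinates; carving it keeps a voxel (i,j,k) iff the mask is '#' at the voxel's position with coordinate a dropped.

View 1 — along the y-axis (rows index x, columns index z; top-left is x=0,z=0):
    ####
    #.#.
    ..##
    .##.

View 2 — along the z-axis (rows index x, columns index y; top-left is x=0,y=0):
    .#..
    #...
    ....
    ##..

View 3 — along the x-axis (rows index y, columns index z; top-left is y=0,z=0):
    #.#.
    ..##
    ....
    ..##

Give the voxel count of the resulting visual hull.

remaining voxels: 6

start: 4×4×4 = 64 voxels
[1] y-view keeps 10 columns → grid now 40
[2] z-view keeps 4 columns → grid now 10
[3] x-view keeps 6 columns → grid now 6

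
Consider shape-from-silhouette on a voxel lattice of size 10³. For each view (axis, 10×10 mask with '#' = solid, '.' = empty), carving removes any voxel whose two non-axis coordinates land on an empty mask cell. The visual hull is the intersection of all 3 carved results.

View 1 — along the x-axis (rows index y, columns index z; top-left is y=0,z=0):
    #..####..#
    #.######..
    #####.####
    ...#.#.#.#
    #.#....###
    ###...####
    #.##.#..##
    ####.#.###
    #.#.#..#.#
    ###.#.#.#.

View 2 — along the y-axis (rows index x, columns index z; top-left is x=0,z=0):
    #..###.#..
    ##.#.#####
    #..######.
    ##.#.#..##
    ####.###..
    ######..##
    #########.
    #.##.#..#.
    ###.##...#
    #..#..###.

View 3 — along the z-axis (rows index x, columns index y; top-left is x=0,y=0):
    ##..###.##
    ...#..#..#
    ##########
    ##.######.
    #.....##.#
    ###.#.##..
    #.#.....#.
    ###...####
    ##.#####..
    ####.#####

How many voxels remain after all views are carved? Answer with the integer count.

initial block: 10^3 = 1000
step 1: project along x, AND mask (63/100) → |grid| = 630
step 2: project along y, AND mask (66/100) → |grid| = 419
step 3: project along z, AND mask (64/100) → |grid| = 258

voxel count = 258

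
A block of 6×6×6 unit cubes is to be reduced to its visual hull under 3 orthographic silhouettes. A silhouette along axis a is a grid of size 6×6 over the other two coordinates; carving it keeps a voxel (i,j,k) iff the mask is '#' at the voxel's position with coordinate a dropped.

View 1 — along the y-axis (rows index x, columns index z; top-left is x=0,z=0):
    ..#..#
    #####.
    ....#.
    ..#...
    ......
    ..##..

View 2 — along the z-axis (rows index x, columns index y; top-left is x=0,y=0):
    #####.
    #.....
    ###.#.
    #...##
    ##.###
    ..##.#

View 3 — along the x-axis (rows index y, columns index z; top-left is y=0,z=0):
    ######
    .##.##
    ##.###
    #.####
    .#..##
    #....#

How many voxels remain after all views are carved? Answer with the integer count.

before carving: 216 voxels (6×6×6)
step 1: project along y, AND mask (11/36) → |grid| = 66
step 2: project along z, AND mask (21/36) → |grid| = 28
step 3: project along x, AND mask (25/36) → |grid| = 21

21 voxels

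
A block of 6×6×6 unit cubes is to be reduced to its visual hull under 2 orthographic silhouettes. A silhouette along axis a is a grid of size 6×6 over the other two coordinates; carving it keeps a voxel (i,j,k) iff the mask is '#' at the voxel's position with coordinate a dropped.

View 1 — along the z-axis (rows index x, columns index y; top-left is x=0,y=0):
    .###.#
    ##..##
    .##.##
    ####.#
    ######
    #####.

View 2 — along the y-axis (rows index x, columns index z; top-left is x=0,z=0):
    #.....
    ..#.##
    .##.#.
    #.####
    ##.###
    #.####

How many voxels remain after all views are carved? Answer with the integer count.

start: 6×6×6 = 216 voxels
V1 z: intersect with XY mask (28 set) -- 168 left
V2 y: intersect with XZ mask (22 set) -- 108 left

voxel count = 108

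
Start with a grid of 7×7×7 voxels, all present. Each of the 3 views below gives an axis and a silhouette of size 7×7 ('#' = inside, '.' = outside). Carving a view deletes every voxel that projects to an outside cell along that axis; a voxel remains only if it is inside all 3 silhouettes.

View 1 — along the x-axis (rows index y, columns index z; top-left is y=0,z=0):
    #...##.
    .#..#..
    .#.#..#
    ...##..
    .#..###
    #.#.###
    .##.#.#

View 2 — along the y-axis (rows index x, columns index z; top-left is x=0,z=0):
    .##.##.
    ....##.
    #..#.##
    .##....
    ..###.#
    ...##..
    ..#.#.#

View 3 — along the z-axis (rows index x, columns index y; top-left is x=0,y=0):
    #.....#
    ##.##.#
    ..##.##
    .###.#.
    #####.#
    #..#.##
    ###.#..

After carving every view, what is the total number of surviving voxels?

before carving: 343 voxels (7×7×7)
carve view 1 (along x, YZ-mask fill 23/49): 161 voxels remain
carve view 2 (along y, XZ-mask fill 21/49): 75 voxels remain
carve view 3 (along z, XY-mask fill 29/49): 43 voxels remain

43 voxels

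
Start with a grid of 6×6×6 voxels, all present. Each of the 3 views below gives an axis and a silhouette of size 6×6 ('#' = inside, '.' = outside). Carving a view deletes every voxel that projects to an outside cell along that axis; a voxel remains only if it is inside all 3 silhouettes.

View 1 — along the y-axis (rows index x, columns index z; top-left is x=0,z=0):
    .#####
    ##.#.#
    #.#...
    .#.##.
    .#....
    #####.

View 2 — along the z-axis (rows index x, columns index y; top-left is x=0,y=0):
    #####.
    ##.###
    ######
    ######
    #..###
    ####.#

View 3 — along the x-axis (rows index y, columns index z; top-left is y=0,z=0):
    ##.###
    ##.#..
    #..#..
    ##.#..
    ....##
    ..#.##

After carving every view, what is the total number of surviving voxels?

start: 6×6×6 = 216 voxels
[1] y-view keeps 20 columns → grid now 120
[2] z-view keeps 31 columns → grid now 104
[3] x-view keeps 18 columns → grid now 54

voxel count = 54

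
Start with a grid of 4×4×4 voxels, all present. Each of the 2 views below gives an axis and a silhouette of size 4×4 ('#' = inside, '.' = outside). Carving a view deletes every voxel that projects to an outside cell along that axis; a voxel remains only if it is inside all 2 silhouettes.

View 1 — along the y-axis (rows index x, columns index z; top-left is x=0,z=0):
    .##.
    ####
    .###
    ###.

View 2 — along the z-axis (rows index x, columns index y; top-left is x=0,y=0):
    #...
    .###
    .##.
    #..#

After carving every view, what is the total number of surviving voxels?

initial block: 4^3 = 64
carve view 1 (along y, XZ-mask fill 12/16): 48 voxels remain
carve view 2 (along z, XY-mask fill 8/16): 26 voxels remain

26 voxels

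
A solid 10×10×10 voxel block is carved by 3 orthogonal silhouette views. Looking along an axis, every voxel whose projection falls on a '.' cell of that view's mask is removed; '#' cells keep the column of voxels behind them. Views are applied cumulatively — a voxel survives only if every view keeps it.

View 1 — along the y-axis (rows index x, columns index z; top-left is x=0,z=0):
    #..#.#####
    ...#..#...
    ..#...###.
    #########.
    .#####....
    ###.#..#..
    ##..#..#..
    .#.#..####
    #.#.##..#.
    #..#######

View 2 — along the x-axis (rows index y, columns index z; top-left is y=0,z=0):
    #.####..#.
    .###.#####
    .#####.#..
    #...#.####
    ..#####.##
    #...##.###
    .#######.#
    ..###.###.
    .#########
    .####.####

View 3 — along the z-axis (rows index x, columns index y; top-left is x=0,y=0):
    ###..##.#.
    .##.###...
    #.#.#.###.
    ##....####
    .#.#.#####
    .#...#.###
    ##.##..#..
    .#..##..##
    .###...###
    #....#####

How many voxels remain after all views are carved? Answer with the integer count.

225 voxels

before carving: 1000 voxels (10×10×10)
  1. axis=1 (XZ plane), |mask|=55  ⇒  voxels=550
  2. axis=0 (YZ plane), |mask|=70  ⇒  voxels=387
  3. axis=2 (XY plane), |mask|=57  ⇒  voxels=225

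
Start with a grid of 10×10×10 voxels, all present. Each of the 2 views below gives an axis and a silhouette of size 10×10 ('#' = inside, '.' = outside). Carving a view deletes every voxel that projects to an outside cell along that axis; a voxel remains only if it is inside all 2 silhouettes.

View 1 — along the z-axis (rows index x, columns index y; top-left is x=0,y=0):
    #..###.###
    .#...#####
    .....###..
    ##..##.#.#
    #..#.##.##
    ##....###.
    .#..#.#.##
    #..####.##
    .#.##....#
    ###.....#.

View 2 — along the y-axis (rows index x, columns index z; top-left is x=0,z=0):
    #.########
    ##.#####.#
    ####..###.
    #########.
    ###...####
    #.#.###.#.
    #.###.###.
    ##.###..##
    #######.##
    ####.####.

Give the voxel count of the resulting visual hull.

before carving: 1000 voxels (10×10×10)
after view 1 [z-axis, 53 of 100 cells solid] → remaining = 530
after view 2 [y-axis, 77 of 100 cells solid] → remaining = 410

remaining voxels: 410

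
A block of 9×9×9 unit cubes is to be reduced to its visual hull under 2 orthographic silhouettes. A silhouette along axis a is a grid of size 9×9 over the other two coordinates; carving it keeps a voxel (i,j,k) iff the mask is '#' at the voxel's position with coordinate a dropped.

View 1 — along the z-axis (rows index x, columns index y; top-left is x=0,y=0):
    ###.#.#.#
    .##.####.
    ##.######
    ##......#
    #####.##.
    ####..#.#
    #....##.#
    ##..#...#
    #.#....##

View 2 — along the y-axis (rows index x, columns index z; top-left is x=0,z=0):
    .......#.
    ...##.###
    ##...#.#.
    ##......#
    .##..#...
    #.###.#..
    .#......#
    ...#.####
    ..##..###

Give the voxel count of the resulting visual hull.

|visual hull| = 176

start: 9×9×9 = 729 voxels
after view 1 [z-axis, 48 of 81 cells solid] → remaining = 432
after view 2 [y-axis, 33 of 81 cells solid] → remaining = 176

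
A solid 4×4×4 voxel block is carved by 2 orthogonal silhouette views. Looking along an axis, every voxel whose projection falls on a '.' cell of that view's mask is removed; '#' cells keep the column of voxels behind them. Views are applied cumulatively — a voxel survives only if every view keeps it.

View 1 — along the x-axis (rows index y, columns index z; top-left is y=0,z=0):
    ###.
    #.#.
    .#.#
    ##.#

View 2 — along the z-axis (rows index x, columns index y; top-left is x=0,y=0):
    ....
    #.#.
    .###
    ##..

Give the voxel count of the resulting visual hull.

full grid |V| = 64
carve view 1 (along x, YZ-mask fill 10/16): 40 voxels remain
carve view 2 (along z, XY-mask fill 7/16): 17 voxels remain

remaining voxels: 17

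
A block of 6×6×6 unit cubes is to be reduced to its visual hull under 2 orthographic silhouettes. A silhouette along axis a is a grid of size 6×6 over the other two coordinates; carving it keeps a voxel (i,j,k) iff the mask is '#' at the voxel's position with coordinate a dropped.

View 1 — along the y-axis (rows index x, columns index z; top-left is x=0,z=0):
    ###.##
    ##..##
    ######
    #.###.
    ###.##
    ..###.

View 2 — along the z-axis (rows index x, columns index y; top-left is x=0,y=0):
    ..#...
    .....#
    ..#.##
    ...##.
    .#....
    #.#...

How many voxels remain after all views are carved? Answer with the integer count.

initial block: 6^3 = 216
carve view 1 (along y, XZ-mask fill 27/36): 162 voxels remain
carve view 2 (along z, XY-mask fill 10/36): 46 voxels remain

remaining voxels: 46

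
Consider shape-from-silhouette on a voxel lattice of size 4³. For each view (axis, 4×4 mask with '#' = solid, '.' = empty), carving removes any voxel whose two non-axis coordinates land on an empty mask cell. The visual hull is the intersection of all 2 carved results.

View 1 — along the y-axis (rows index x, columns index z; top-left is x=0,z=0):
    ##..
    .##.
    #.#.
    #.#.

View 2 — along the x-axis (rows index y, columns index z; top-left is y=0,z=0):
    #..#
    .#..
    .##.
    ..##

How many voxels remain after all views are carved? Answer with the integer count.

start: 4×4×4 = 64 voxels
V1 y: intersect with XZ mask (8 set) -- 32 left
V2 x: intersect with YZ mask (7 set) -- 13 left

voxel count = 13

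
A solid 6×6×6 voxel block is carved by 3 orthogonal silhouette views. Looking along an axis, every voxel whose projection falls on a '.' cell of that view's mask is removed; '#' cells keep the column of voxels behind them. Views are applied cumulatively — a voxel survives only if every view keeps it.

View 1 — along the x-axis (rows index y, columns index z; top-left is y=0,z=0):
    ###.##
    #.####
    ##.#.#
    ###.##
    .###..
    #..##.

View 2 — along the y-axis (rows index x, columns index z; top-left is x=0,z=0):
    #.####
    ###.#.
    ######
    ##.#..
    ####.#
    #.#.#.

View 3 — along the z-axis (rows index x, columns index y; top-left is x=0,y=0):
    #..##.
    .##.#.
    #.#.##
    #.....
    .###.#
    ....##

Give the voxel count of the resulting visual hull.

before carving: 216 voxels (6×6×6)
carve view 1 (along x, YZ-mask fill 25/36): 150 voxels remain
carve view 2 (along y, XZ-mask fill 26/36): 110 voxels remain
carve view 3 (along z, XY-mask fill 17/36): 51 voxels remain

51 voxels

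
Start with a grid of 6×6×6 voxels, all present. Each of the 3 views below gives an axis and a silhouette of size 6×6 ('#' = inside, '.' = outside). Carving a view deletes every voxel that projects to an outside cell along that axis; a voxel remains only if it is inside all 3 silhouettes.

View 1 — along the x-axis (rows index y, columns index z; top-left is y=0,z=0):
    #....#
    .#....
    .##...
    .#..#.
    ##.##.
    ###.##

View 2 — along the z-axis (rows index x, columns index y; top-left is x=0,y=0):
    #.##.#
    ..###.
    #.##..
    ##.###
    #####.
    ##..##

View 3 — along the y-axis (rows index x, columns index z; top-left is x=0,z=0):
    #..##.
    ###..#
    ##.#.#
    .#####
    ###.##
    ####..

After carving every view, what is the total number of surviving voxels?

full grid |V| = 216
step 1: project along x, AND mask (16/36) → |grid| = 96
step 2: project along z, AND mask (24/36) → |grid| = 62
step 3: project along y, AND mask (25/36) → |grid| = 42

|visual hull| = 42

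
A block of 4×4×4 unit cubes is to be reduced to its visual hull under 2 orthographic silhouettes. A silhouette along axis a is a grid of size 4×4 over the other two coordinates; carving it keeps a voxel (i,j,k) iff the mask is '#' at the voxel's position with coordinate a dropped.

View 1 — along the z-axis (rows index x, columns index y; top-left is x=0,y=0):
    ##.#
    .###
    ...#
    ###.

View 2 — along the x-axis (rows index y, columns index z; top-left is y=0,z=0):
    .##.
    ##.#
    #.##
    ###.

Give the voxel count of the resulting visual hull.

initial block: 4^3 = 64
[1] z-view keeps 10 columns → grid now 40
[2] x-view keeps 11 columns → grid now 28

voxel count = 28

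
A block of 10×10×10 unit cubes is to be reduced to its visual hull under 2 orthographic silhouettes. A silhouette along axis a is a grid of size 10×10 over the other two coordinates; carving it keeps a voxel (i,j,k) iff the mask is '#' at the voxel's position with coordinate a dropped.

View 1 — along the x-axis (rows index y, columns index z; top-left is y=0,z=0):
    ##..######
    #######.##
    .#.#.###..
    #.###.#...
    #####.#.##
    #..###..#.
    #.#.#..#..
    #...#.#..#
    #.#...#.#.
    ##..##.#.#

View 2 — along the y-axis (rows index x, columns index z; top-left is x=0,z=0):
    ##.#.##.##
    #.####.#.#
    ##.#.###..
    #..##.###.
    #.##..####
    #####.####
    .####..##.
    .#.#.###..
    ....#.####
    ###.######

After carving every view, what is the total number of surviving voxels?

remaining voxels: 388

before carving: 1000 voxels (10×10×10)
[1] x-view keeps 58 columns → grid now 580
[2] y-view keeps 67 columns → grid now 388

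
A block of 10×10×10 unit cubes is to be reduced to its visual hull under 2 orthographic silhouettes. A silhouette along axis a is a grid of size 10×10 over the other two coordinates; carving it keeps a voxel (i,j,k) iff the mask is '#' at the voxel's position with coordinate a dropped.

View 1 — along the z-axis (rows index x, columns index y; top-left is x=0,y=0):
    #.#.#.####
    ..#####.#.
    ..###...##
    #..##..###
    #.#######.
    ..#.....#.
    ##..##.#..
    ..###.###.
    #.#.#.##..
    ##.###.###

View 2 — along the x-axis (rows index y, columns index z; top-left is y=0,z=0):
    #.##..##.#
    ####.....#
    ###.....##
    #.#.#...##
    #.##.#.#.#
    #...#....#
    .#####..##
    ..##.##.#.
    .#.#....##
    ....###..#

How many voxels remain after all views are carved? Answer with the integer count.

initial block: 10^3 = 1000
  1. axis=2 (XY plane), |mask|=58  ⇒  voxels=580
  2. axis=0 (YZ plane), |mask|=50  ⇒  voxels=295

|visual hull| = 295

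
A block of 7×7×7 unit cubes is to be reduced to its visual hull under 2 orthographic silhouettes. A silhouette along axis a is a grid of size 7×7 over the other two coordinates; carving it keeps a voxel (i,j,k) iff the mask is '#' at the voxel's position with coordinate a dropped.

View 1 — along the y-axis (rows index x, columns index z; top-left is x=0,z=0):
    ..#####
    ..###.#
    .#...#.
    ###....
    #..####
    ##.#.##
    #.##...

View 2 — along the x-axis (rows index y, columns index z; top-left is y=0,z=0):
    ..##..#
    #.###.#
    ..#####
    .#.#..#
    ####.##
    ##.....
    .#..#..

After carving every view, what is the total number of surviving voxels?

|visual hull| = 102

start: 7×7×7 = 343 voxels
carve view 1 (along y, XZ-mask fill 27/49): 189 voxels remain
carve view 2 (along x, YZ-mask fill 26/49): 102 voxels remain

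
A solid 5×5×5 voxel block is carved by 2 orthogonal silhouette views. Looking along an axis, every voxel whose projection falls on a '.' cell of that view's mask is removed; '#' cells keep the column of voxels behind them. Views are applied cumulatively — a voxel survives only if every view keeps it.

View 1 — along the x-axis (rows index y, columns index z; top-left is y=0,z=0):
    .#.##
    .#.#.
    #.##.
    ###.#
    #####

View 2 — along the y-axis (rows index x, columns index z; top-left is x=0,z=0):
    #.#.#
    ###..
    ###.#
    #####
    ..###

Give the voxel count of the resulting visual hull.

before carving: 125 voxels (5×5×5)
after view 1 [x-axis, 17 of 25 cells solid] → remaining = 85
after view 2 [y-axis, 18 of 25 cells solid] → remaining = 59

remaining voxels: 59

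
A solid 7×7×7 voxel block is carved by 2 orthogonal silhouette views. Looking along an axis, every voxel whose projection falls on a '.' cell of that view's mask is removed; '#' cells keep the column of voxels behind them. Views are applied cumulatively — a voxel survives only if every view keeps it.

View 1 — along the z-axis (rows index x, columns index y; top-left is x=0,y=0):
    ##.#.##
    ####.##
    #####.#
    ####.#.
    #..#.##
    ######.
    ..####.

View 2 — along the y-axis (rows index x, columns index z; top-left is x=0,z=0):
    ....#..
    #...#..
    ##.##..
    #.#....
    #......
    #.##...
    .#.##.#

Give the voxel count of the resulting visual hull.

before carving: 343 voxels (7×7×7)
after view 1 [z-axis, 36 of 49 cells solid] → remaining = 252
after view 2 [y-axis, 17 of 49 cells solid] → remaining = 89

|visual hull| = 89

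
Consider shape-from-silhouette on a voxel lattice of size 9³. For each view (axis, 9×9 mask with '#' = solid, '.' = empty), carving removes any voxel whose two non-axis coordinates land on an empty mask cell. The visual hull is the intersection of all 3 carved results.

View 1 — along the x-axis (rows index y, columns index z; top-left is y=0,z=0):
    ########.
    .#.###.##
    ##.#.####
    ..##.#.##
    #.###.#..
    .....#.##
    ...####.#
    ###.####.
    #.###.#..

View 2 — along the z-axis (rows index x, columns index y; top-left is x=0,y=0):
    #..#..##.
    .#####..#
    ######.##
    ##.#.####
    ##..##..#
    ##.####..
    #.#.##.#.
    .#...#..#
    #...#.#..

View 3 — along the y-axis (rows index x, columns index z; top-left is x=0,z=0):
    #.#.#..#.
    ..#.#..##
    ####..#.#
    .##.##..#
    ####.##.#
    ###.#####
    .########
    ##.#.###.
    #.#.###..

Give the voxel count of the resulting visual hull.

initial block: 9^3 = 729
carve view 1 (along x, YZ-mask fill 51/81): 459 voxels remain
carve view 2 (along z, XY-mask fill 47/81): 262 voxels remain
carve view 3 (along y, XZ-mask fill 53/81): 170 voxels remain

170 voxels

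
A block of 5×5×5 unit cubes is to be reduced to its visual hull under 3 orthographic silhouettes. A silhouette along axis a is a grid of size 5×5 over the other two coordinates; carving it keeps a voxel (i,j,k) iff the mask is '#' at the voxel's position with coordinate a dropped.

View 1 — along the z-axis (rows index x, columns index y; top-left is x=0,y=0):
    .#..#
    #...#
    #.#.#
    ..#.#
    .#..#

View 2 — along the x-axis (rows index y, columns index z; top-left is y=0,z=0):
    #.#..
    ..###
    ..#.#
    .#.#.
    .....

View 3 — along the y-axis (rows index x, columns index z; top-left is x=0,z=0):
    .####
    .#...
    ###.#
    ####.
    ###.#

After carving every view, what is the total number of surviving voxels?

full grid |V| = 125
after view 1 [z-axis, 11 of 25 cells solid] → remaining = 55
after view 2 [x-axis, 9 of 25 cells solid] → remaining = 14
after view 3 [y-axis, 17 of 25 cells solid] → remaining = 10

remaining voxels: 10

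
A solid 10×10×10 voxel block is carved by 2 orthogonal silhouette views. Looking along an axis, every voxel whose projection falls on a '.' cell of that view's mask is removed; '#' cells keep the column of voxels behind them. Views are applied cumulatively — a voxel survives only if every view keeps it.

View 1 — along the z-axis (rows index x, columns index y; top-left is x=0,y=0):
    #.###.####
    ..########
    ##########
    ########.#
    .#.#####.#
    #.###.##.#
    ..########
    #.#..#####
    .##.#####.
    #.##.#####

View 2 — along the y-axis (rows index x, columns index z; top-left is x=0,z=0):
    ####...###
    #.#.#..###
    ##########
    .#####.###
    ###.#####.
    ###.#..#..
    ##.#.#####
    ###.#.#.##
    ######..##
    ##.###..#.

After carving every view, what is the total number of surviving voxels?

584 voxels

start: 10×10×10 = 1000 voxels
step 1: project along z, AND mask (79/100) → |grid| = 790
step 2: project along y, AND mask (73/100) → |grid| = 584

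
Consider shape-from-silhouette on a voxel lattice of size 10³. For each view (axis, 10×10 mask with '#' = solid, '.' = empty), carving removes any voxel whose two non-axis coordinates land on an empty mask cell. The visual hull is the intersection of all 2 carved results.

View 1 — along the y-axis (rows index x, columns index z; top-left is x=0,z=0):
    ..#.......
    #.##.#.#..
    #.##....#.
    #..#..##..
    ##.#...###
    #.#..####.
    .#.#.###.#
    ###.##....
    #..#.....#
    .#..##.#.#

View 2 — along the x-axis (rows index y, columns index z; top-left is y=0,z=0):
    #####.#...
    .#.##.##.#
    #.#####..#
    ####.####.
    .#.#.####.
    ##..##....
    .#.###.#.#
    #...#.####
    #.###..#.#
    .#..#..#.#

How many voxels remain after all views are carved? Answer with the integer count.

266 voxels

initial block: 10^3 = 1000
after view 1 [y-axis, 45 of 100 cells solid] → remaining = 450
after view 2 [x-axis, 59 of 100 cells solid] → remaining = 266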